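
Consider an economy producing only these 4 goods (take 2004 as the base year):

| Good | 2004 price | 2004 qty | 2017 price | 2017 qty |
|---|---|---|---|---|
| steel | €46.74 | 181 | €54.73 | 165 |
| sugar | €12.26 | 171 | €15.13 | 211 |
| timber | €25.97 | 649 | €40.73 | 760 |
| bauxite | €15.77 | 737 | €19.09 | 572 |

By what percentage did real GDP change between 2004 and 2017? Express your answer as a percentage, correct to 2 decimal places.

0.06%

Real GDP 2004 = Nominal GDP 2004 = 46.74·181 + 12.26·171 + 25.97·649 + 15.77·737 = 39033.42.
Real GDP 2017 (at 2004 prices) = 46.74·165 + 12.26·211 + 25.97·760 + 15.77·572 = 39056.60.
Real growth = 39056.60/39033.42 − 1 = 0.0006.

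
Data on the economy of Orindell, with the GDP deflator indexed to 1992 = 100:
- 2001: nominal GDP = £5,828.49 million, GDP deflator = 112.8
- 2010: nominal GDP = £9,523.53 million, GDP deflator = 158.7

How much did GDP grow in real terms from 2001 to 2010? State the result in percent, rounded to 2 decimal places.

16.14%

Deflate each year: 2001 → 5828.49/1.128 = 5167.10; 2010 → 9523.53/1.587 = 6000.96.
So real GDP changed by 6000.96/5167.10 − 1 = 0.1614, i.e. 16.14%.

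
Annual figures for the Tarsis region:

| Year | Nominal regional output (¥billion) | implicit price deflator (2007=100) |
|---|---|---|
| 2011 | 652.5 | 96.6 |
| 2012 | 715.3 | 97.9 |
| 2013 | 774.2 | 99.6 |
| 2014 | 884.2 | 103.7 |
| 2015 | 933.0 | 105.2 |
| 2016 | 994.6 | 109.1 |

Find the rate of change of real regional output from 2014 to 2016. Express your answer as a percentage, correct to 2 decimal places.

6.92%

Real regional output 2014 = 884.2/1.037 = 852.65.
Real regional output 2016 = 994.6/1.091 = 911.64.
Change = 911.64/852.65 − 1 = 0.0692.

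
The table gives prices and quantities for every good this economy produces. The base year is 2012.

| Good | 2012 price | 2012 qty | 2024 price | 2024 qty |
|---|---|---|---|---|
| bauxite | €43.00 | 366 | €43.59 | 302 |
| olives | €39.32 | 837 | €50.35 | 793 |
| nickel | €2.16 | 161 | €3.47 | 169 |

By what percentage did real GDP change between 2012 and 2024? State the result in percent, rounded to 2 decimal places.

Real GDP 2012 = Nominal GDP 2012 = 43.00·366 + 39.32·837 + 2.16·161 = 48996.60.
Real GDP 2024 (at 2012 prices) = 43.00·302 + 39.32·793 + 2.16·169 = 44531.80.
Real growth = 44531.80/48996.60 − 1 = -0.0911.

-9.11%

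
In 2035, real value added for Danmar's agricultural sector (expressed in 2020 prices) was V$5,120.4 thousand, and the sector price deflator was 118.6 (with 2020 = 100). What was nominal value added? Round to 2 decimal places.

V$6,072.79 thousand

Nominal value added = Real × (sector price deflator/100) = 5120.4 × 1.186 = 6072.79.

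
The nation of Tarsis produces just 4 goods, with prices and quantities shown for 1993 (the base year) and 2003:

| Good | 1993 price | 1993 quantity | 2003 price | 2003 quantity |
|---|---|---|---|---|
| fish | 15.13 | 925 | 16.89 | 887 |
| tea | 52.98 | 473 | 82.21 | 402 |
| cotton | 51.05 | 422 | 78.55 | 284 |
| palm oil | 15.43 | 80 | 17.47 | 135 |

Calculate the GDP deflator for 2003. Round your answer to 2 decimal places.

Nominal GDP 2003 = 16.89·887 + 82.21·402 + 78.55·284 + 17.47·135 = 72696.50.
Real GDP 2003 (at 1993 prices) = 15.13·887 + 52.98·402 + 51.05·284 + 15.43·135 = 51299.52.
Deflator = Nominal/Real × 100 = 72696.50/51299.52 × 100 = 141.710.

141.71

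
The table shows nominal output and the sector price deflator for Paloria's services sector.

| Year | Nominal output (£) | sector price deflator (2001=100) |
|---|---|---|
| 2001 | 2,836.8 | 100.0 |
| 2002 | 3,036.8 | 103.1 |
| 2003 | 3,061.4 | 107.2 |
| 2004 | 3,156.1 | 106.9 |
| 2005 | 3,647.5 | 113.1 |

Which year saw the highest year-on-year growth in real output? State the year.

2005

2002: real = 3036.8/1.031 = 2945.49; growth vs 2001 (2836.80) = 3.83%.
2003: real = 3061.4/1.072 = 2855.78; growth vs 2002 (2945.49) = -3.05%.
2004: real = 3156.1/1.069 = 2952.39; growth vs 2003 (2855.78) = 3.38%.
2005: real = 3647.5/1.131 = 3225.02; growth vs 2004 (2952.39) = 9.23%.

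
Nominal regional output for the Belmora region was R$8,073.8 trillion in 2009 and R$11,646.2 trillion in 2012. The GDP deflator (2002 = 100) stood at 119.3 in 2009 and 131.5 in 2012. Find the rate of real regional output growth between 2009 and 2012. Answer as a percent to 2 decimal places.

Real regional output 2009 = 8073.8 / 1.193 = 6767.64.
Real regional output 2012 = 11646.2 / 1.315 = 8856.43.
Real growth = 8856.43 / 6767.64 − 1 = 0.3086.

30.86%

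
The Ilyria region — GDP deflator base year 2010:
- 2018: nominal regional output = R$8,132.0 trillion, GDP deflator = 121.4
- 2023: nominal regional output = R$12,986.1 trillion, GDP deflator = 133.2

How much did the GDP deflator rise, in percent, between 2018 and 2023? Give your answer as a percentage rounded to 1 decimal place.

Price-level change = 133.2 / 121.4 − 1 = 0.0972.

9.7%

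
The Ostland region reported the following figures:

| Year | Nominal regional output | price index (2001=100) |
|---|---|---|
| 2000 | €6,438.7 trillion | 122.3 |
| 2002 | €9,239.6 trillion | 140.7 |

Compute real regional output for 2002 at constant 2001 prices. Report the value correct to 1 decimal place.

Real regional output = Nominal / (price index/100) = 9239.6 / 1.407 = 6566.88.

€6,566.9 trillion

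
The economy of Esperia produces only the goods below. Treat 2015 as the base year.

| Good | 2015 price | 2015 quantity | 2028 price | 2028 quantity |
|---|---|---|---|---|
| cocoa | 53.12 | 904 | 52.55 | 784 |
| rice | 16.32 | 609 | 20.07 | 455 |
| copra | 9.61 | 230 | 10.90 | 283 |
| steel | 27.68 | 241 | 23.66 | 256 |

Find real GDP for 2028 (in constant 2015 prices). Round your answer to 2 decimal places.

Real GDP 2028 = Σ (p_2015 × q_2028) = 53.12·784 + 16.32·455 + 9.61·283 + 27.68·256 = 58877.39.

58877.39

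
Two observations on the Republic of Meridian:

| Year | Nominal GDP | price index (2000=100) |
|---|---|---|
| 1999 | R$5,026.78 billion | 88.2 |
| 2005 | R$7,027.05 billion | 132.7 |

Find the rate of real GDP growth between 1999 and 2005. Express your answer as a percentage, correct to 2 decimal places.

-7.09%

Deflate each year: 1999 → 5026.78/0.882 = 5699.30; 2005 → 7027.05/1.327 = 5295.44.
So real GDP changed by 5295.44/5699.30 − 1 = -0.0709, i.e. -7.09%.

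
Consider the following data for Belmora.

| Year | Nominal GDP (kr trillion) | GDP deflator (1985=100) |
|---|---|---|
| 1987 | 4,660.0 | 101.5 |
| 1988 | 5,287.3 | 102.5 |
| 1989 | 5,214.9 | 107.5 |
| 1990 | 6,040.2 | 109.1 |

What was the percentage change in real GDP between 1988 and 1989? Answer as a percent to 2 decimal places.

-5.96%

Real GDP 1988 = 5287.3/1.025 = 5158.34.
Real GDP 1989 = 5214.9/1.075 = 4851.07.
Change = 4851.07/5158.34 − 1 = -0.0596.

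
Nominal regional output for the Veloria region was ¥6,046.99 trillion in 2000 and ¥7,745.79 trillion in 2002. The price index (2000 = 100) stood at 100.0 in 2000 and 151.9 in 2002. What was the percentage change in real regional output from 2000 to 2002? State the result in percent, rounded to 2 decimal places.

Real regional output 2000 = 6046.99 / 1.000 = 6046.99.
Real regional output 2002 = 7745.79 / 1.519 = 5099.27.
Real growth = 5099.27 / 6046.99 − 1 = -0.1567.

-15.67%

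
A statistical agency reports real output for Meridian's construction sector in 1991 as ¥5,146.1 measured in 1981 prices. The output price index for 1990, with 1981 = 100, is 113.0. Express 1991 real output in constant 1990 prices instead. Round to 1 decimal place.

¥5,815.1

Real output in 1990 prices = Real output in 1981 prices × (P_1990/P_1981) = 5146.1 × 1.130 = 5815.09.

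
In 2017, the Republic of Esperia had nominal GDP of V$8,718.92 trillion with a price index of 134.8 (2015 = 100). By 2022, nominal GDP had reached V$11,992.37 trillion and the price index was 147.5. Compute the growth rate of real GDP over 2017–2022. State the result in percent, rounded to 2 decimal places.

25.70%

Deflate each year: 2017 → 8718.92/1.348 = 6468.04; 2022 → 11992.37/1.475 = 8130.42.
So real GDP changed by 8130.42/6468.04 − 1 = 0.2570, i.e. 25.70%.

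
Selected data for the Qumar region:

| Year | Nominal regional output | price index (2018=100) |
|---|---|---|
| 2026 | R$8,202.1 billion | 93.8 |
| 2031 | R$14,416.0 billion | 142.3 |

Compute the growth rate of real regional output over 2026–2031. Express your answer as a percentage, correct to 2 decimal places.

Deflate each year: 2026 → 8202.1/0.938 = 8744.24; 2031 → 14416.0/1.423 = 10130.71.
So real regional output changed by 10130.71/8744.24 − 1 = 0.1586, i.e. 15.86%.

15.86%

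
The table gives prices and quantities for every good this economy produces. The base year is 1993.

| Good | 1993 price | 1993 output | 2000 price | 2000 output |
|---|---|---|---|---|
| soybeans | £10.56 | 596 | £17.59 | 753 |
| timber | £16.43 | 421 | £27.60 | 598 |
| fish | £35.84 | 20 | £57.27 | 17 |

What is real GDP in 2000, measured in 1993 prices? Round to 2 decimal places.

£18386.10

Real GDP 2000 = Σ (p_1993 × q_2000) = 10.56·753 + 16.43·598 + 35.84·17 = 18386.10.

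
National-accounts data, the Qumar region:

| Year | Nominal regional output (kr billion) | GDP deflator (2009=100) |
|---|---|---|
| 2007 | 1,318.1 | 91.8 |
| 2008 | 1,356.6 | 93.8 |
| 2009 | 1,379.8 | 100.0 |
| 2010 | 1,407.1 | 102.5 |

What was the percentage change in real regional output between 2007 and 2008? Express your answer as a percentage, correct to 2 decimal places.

0.73%

Real regional output 2007 = 1318.1/0.918 = 1435.84.
Real regional output 2008 = 1356.6/0.938 = 1446.27.
Change = 1446.27/1435.84 − 1 = 0.0073.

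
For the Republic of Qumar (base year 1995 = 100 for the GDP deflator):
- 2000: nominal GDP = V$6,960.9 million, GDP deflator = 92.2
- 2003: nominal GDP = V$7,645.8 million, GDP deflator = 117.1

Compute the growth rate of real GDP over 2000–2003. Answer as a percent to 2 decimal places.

-13.52%

Deflate each year: 2000 → 6960.9/0.922 = 7549.78; 2003 → 7645.8/1.171 = 6529.29.
So real GDP changed by 6529.29/7549.78 − 1 = -0.1352, i.e. -13.52%.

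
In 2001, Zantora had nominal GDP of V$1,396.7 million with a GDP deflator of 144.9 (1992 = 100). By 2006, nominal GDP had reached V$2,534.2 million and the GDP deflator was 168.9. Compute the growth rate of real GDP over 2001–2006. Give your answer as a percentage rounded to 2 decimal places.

Deflate each year: 2001 → 1396.7/1.449 = 963.91; 2006 → 2534.2/1.689 = 1500.41.
So real GDP changed by 1500.41/963.91 − 1 = 0.5566, i.e. 55.66%.

55.66%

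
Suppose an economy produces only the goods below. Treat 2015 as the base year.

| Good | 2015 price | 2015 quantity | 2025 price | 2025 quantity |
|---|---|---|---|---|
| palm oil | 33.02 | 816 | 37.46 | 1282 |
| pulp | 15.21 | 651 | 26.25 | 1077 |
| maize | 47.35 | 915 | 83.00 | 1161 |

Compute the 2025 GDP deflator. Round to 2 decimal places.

151.87

Nominal GDP 2025 = 37.46·1282 + 26.25·1077 + 83.00·1161 = 172657.97.
Real GDP 2025 (at 2015 prices) = 33.02·1282 + 15.21·1077 + 47.35·1161 = 113686.16.
Deflator = Nominal/Real × 100 = 172657.97/113686.16 × 100 = 151.872.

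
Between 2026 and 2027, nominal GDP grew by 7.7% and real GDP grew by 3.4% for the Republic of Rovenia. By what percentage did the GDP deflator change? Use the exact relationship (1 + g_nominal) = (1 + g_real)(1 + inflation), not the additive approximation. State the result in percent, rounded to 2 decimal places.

(1 + g_nom) = (1 + g_real)(1 + π), so π = 1.0770 / 1.0340 − 1 = 0.04159.

4.16%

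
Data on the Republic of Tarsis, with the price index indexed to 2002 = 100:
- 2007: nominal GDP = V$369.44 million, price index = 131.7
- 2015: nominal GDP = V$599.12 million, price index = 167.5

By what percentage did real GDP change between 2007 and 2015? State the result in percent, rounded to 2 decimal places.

27.51%

Real GDP 2007 = 369.44 / 1.317 = 280.52.
Real GDP 2015 = 599.12 / 1.675 = 357.68.
Real growth = 357.68 / 280.52 − 1 = 0.2751.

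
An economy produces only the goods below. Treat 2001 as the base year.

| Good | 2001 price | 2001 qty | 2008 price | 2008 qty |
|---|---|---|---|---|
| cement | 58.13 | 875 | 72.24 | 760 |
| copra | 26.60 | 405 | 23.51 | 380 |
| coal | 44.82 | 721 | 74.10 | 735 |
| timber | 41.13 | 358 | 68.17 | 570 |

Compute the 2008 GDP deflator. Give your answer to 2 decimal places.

Nominal GDP 2008 = 72.24·760 + 23.51·380 + 74.10·735 + 68.17·570 = 157156.60.
Real GDP 2008 (at 2001 prices) = 58.13·760 + 26.60·380 + 44.82·735 + 41.13·570 = 110673.60.
Deflator = Nominal/Real × 100 = 157156.60/110673.60 × 100 = 142.000.

142.00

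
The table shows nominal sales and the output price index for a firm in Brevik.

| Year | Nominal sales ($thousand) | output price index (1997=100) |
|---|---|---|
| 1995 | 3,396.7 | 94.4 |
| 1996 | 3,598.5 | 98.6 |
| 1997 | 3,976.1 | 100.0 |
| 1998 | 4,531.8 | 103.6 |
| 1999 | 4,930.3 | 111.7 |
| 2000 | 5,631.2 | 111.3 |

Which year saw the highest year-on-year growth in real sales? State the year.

1996: real = 3598.5/0.986 = 3649.59; growth vs 1995 (3598.20) = 1.43%.
1997: real = 3976.1/1.000 = 3976.10; growth vs 1996 (3649.59) = 8.95%.
1998: real = 4531.8/1.036 = 4374.32; growth vs 1997 (3976.10) = 10.02%.
1999: real = 4930.3/1.117 = 4413.88; growth vs 1998 (4374.32) = 0.90%.
2000: real = 5631.2/1.113 = 5059.48; growth vs 1999 (4413.88) = 14.63%.

2000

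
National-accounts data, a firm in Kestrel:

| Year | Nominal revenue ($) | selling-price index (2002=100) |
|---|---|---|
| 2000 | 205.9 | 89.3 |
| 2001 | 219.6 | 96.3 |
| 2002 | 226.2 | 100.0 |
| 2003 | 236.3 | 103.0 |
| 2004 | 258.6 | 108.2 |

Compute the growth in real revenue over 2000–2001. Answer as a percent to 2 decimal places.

-1.10%

Real revenue 2000 = 205.9/0.893 = 230.57.
Real revenue 2001 = 219.6/0.963 = 228.04.
Change = 228.04/230.57 − 1 = -0.0110.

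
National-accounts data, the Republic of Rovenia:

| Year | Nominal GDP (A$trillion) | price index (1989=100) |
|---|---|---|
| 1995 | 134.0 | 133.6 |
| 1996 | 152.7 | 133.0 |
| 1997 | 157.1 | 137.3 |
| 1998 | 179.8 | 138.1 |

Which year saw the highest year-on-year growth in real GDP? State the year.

1996: real = 152.7/1.330 = 114.81; growth vs 1995 (100.30) = 14.47%.
1997: real = 157.1/1.373 = 114.42; growth vs 1996 (114.81) = -0.34%.
1998: real = 179.8/1.381 = 130.20; growth vs 1997 (114.42) = 13.79%.

1996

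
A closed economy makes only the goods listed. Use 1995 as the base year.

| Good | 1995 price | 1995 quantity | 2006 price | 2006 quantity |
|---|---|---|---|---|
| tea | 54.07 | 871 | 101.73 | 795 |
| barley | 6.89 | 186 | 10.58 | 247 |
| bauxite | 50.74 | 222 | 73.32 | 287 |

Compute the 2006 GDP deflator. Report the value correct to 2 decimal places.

Nominal GDP 2006 = 101.73·795 + 10.58·247 + 73.32·287 = 104531.45.
Real GDP 2006 (at 1995 prices) = 54.07·795 + 6.89·247 + 50.74·287 = 59249.86.
Deflator = Nominal/Real × 100 = 104531.45/59249.86 × 100 = 176.425.

176.42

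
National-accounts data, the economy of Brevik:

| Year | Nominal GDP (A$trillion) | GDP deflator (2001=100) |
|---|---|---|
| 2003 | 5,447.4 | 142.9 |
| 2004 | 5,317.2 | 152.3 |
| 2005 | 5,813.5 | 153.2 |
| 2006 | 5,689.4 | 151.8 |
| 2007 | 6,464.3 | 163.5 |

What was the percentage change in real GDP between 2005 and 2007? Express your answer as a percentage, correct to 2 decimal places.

4.19%

Real GDP 2005 = 5813.5/1.532 = 3794.71.
Real GDP 2007 = 6464.3/1.635 = 3953.70.
Change = 3953.70/3794.71 − 1 = 0.0419.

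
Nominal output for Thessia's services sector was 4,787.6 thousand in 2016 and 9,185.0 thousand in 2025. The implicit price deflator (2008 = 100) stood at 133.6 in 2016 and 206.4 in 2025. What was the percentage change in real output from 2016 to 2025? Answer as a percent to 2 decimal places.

Deflate each year: 2016 → 4787.6/1.336 = 3583.53; 2025 → 9185.0/2.064 = 4450.10.
So real output changed by 4450.10/3583.53 − 1 = 0.2418, i.e. 24.18%.

24.18%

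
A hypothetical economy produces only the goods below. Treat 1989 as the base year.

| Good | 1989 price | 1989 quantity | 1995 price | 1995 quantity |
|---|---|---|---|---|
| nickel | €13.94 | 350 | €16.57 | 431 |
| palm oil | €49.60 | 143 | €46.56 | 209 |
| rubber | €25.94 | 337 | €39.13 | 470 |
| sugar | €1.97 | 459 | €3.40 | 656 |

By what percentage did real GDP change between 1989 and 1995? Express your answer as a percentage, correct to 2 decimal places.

38.12%

Real GDP 1989 = Nominal GDP 1989 = 13.94·350 + 49.60·143 + 25.94·337 + 1.97·459 = 21617.81.
Real GDP 1995 (at 1989 prices) = 13.94·431 + 49.60·209 + 25.94·470 + 1.97·656 = 29858.66.
Real growth = 29858.66/21617.81 − 1 = 0.3812.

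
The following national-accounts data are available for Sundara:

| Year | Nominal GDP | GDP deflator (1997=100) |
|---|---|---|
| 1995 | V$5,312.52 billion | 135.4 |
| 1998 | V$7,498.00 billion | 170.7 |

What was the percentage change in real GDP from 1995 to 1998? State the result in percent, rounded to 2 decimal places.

Deflate each year: 1995 → 5312.52/1.354 = 3923.57; 1998 → 7498.00/1.707 = 4392.50.
So real GDP changed by 4392.50/3923.57 − 1 = 0.1195, i.e. 11.95%.

11.95%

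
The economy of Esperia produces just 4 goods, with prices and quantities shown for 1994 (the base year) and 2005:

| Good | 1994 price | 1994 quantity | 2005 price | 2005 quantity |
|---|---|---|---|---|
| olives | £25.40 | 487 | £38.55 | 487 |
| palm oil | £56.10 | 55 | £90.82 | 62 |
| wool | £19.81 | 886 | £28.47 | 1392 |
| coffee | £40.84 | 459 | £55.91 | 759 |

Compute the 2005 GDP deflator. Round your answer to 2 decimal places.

Nominal GDP 2005 = 38.55·487 + 90.82·62 + 28.47·1392 + 55.91·759 = 106470.62.
Real GDP 2005 (at 1994 prices) = 25.40·487 + 56.10·62 + 19.81·1392 + 40.84·759 = 74421.08.
Deflator = Nominal/Real × 100 = 106470.62/74421.08 × 100 = 143.065.

143.07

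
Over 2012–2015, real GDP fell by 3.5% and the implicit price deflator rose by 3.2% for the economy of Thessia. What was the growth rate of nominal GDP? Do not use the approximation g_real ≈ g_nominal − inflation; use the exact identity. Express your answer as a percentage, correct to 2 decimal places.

(1 + g_nom) = (1 + g_real)(1 + π) = 0.9650 × 1.0320 = 0.99588.

-0.41%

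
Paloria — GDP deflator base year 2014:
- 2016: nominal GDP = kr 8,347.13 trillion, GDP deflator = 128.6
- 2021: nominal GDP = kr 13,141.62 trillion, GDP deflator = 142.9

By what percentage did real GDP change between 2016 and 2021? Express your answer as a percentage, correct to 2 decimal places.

41.68%

Real GDP 2016 = 8347.13 / 1.286 = 6490.77.
Real GDP 2021 = 13141.62 / 1.429 = 9196.38.
Real growth = 9196.38 / 6490.77 − 1 = 0.4168.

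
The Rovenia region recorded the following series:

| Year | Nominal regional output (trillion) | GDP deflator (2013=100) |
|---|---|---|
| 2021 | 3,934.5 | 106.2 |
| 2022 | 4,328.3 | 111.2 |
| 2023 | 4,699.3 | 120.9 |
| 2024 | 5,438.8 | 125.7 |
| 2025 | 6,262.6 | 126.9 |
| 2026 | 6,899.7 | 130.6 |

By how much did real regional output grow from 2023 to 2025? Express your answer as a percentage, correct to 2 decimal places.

Real regional output 2023 = 4699.3/1.209 = 3886.93.
Real regional output 2025 = 6262.6/1.269 = 4935.07.
Change = 4935.07/3886.93 − 1 = 0.2697.

26.97%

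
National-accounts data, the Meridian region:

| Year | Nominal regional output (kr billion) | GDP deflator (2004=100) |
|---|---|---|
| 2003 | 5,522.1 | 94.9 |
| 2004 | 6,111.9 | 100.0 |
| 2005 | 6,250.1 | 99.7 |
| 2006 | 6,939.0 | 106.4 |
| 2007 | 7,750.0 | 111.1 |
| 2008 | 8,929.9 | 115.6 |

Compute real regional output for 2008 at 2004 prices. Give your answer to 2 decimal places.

Real regional output 2008 = 8929.9 / 1.156 = 7724.83.

kr 7,724.83 billion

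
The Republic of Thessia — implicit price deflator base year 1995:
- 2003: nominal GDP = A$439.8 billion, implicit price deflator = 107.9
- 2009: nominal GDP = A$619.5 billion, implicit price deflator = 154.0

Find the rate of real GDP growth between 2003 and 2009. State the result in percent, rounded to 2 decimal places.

-1.31%

Real GDP 2003 = 439.8 / 1.079 = 407.60.
Real GDP 2009 = 619.5 / 1.540 = 402.27.
Real growth = 402.27 / 407.60 − 1 = -0.0131.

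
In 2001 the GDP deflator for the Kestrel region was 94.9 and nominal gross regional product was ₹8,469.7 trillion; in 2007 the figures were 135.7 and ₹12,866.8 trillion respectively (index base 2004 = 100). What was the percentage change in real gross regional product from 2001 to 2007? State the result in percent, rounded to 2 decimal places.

6.24%

Deflate each year: 2001 → 8469.7/0.949 = 8924.87; 2007 → 12866.8/1.357 = 9481.80.
So real gross regional product changed by 9481.80/8924.87 − 1 = 0.0624, i.e. 6.24%.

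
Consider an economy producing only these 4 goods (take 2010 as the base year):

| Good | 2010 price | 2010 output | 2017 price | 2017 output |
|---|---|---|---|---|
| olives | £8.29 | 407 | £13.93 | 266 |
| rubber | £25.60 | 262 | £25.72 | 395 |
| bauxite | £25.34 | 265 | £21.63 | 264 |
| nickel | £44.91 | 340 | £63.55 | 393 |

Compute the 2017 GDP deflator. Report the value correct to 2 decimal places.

121.53

Nominal GDP 2017 = 13.93·266 + 25.72·395 + 21.63·264 + 63.55·393 = 44550.25.
Real GDP 2017 (at 2010 prices) = 8.29·266 + 25.60·395 + 25.34·264 + 44.91·393 = 36656.53.
Deflator = Nominal/Real × 100 = 44550.25/36656.53 × 100 = 121.534.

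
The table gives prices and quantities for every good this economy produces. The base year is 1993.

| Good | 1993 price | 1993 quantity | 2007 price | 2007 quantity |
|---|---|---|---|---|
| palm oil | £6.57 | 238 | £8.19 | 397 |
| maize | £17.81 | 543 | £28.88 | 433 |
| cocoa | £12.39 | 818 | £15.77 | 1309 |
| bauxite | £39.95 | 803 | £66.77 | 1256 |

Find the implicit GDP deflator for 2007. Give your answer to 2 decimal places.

Nominal GDP 2007 = 8.19·397 + 28.88·433 + 15.77·1309 + 66.77·1256 = 120262.52.
Real GDP 2007 (at 1993 prices) = 6.57·397 + 17.81·433 + 12.39·1309 + 39.95·1256 = 76715.73.
Deflator = Nominal/Real × 100 = 120262.52/76715.73 × 100 = 156.764.

156.76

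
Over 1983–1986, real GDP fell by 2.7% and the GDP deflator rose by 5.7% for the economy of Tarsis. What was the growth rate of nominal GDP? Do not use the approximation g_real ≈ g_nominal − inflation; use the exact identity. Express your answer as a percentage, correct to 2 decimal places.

(1 + g_nom) = (1 + g_real)(1 + π) = 0.9730 × 1.0570 = 1.02846.

2.85%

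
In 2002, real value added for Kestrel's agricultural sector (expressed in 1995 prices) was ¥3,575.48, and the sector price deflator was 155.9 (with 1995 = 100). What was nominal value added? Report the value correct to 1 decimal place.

¥5,574.2

Nominal value added = Real × (sector price deflator/100) = 3575.48 × 1.559 = 5574.17.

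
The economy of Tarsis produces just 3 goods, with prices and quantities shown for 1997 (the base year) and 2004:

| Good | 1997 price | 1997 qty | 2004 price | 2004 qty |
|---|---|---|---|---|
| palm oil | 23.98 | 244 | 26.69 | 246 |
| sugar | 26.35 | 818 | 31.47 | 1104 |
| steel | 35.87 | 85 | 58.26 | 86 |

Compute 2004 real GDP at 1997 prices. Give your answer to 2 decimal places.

Real GDP 2004 = Σ (p_1997 × q_2004) = 23.98·246 + 26.35·1104 + 35.87·86 = 38074.30.

38074.30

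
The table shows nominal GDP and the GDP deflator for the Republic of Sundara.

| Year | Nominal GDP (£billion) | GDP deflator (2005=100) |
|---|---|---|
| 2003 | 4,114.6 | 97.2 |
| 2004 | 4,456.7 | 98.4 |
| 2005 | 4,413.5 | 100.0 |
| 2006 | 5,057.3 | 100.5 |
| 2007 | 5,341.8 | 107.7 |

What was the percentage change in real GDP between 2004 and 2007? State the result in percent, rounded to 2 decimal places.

Real GDP 2004 = 4456.7/0.984 = 4529.17.
Real GDP 2007 = 5341.8/1.077 = 4959.89.
Change = 4959.89/4529.17 − 1 = 0.0951.

9.51%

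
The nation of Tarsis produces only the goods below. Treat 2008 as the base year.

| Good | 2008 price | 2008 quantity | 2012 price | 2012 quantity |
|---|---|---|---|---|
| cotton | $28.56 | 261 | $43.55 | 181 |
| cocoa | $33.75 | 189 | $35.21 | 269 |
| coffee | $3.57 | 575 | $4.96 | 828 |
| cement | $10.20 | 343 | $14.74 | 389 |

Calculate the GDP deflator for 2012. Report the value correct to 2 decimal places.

Nominal GDP 2012 = 43.55·181 + 35.21·269 + 4.96·828 + 14.74·389 = 27194.78.
Real GDP 2012 (at 2008 prices) = 28.56·181 + 33.75·269 + 3.57·828 + 10.20·389 = 21171.87.
Deflator = Nominal/Real × 100 = 27194.78/21171.87 × 100 = 128.448.

128.45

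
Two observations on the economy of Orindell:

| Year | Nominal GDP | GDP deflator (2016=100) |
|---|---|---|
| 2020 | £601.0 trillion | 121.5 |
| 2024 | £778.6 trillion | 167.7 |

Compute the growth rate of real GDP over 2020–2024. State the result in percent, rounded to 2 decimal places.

-6.14%

Real GDP 2020 = 601.0 / 1.215 = 494.65.
Real GDP 2024 = 778.6 / 1.677 = 464.28.
Real growth = 464.28 / 494.65 − 1 = -0.0614.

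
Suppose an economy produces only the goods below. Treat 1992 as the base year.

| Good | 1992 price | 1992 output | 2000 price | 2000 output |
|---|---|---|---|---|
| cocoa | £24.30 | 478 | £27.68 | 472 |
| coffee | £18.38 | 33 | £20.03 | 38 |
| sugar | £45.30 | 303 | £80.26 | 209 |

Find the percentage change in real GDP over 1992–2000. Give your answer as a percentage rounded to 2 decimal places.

-16.62%

Real GDP 1992 = Nominal GDP 1992 = 24.30·478 + 18.38·33 + 45.30·303 = 25947.84.
Real GDP 2000 (at 1992 prices) = 24.30·472 + 18.38·38 + 45.30·209 = 21635.74.
Real growth = 21635.74/25947.84 − 1 = -0.1662.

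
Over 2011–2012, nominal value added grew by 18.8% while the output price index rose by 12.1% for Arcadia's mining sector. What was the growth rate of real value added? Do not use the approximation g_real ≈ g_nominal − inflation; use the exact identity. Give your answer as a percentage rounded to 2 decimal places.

(1 + g_nom) = (1 + g_real)(1 + π), so g_real = 1.1880 / 1.1210 − 1 = 0.05977.

5.98%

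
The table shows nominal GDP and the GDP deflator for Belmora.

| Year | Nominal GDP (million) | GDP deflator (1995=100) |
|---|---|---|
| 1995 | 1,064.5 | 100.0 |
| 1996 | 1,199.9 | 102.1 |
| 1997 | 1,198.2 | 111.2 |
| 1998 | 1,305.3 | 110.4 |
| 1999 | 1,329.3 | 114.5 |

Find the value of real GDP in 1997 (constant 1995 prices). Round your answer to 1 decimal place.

1,077.5 million

Real GDP 1997 = 1198.2 / 1.112 = 1077.52.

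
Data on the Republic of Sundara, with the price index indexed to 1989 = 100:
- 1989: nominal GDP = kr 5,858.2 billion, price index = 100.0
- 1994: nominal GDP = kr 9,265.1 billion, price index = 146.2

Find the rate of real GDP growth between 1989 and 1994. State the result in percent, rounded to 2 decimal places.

8.18%

Deflate each year: 1989 → 5858.2/1.000 = 5858.20; 1994 → 9265.1/1.462 = 6337.28.
So real GDP changed by 6337.28/5858.20 − 1 = 0.0818, i.e. 8.18%.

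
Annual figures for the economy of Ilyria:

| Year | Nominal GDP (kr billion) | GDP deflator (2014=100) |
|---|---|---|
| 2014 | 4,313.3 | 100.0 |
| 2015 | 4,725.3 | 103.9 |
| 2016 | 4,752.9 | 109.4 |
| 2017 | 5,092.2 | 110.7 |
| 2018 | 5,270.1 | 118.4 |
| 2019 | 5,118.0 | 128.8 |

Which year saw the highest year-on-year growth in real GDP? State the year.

2015: real = 4725.3/1.039 = 4547.93; growth vs 2014 (4313.30) = 5.44%.
2016: real = 4752.9/1.094 = 4344.52; growth vs 2015 (4547.93) = -4.47%.
2017: real = 5092.2/1.107 = 4600.00; growth vs 2016 (4344.52) = 5.88%.
2018: real = 5270.1/1.184 = 4451.10; growth vs 2017 (4600.00) = -3.24%.
2019: real = 5118.0/1.288 = 3973.60; growth vs 2018 (4451.10) = -10.73%.

2017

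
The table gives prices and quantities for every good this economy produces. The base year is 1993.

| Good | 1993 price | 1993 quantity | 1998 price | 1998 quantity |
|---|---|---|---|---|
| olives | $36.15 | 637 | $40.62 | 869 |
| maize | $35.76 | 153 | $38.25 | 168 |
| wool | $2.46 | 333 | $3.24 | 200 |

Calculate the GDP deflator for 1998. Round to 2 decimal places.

Nominal GDP 1998 = 40.62·869 + 38.25·168 + 3.24·200 = 42372.78.
Real GDP 1998 (at 1993 prices) = 36.15·869 + 35.76·168 + 2.46·200 = 37914.03.
Deflator = Nominal/Real × 100 = 42372.78/37914.03 × 100 = 111.760.

111.76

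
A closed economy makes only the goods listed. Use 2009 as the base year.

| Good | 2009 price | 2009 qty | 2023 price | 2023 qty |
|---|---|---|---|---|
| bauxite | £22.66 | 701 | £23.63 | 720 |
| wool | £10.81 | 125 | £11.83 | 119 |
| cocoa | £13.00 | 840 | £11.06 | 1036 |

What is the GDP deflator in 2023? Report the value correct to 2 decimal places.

Nominal GDP 2023 = 23.63·720 + 11.83·119 + 11.06·1036 = 29879.53.
Real GDP 2023 (at 2009 prices) = 22.66·720 + 10.81·119 + 13.00·1036 = 31069.59.
Deflator = Nominal/Real × 100 = 29879.53/31069.59 × 100 = 96.170.

96.17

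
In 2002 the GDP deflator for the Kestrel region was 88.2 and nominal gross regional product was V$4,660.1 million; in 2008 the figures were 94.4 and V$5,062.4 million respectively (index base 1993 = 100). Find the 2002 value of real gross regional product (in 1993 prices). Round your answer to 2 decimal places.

Real gross regional product = Nominal / (GDP deflator/100) = 4660.1 / 0.882 = 5283.56.

V$5,283.56 million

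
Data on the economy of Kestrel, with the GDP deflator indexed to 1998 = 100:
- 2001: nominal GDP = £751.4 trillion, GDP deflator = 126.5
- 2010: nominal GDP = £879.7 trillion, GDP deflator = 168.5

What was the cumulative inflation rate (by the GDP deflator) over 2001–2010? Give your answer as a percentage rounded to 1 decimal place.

33.2%

Price-level change = 168.5 / 126.5 − 1 = 0.3320.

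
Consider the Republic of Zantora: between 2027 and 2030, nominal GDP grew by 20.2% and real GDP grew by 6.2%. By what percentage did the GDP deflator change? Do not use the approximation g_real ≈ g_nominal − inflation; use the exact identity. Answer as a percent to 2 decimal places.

(1 + g_nom) = (1 + g_real)(1 + π), so π = 1.2020 / 1.0620 − 1 = 0.13183.

13.18%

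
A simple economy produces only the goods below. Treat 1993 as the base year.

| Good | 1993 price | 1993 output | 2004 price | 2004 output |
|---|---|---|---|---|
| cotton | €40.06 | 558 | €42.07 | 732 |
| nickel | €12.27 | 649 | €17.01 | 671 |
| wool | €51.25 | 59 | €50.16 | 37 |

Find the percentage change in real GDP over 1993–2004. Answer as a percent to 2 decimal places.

Real GDP 1993 = Nominal GDP 1993 = 40.06·558 + 12.27·649 + 51.25·59 = 33340.46.
Real GDP 2004 (at 1993 prices) = 40.06·732 + 12.27·671 + 51.25·37 = 39453.34.
Real growth = 39453.34/33340.46 − 1 = 0.1833.

18.33%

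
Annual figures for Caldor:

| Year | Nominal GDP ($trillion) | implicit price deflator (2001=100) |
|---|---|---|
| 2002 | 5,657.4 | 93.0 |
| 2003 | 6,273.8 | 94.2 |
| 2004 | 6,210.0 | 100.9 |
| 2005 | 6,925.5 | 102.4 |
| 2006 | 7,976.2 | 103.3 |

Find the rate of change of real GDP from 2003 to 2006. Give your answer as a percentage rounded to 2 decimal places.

Real GDP 2003 = 6273.8/0.942 = 6660.08.
Real GDP 2006 = 7976.2/1.033 = 7721.39.
Change = 7721.39/6660.08 − 1 = 0.1594.

15.94%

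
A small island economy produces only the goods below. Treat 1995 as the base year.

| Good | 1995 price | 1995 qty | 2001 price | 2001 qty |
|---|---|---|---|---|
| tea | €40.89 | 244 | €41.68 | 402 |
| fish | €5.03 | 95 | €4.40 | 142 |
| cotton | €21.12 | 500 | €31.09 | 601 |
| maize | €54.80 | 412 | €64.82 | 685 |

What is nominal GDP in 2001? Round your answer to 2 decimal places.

Nominal GDP 2001 = Σ (p_2001 × q_2001) = 41.68·402 + 4.40·142 + 31.09·601 + 64.82·685 = 80466.95.

€80466.95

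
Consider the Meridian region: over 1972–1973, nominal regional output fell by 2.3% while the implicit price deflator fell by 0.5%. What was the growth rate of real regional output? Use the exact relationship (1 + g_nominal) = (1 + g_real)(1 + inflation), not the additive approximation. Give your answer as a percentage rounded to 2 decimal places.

-1.81%

(1 + g_nom) = (1 + g_real)(1 + π), so g_real = 0.9770 / 0.9950 − 1 = -0.01809.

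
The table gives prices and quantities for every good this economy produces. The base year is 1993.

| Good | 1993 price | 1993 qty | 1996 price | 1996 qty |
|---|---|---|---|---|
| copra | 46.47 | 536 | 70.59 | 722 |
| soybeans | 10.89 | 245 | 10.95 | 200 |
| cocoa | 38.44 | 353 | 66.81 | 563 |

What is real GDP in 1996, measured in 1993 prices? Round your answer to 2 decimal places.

Real GDP 1996 = Σ (p_1993 × q_1996) = 46.47·722 + 10.89·200 + 38.44·563 = 57371.06.

57371.06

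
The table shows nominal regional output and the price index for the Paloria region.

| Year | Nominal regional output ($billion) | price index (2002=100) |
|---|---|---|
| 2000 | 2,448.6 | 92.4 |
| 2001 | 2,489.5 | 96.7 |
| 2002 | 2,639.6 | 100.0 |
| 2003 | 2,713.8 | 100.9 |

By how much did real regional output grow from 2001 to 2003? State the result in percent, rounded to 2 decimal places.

4.47%

Real regional output 2001 = 2489.5/0.967 = 2574.46.
Real regional output 2003 = 2713.8/1.009 = 2689.59.
Change = 2689.59/2574.46 − 1 = 0.0447.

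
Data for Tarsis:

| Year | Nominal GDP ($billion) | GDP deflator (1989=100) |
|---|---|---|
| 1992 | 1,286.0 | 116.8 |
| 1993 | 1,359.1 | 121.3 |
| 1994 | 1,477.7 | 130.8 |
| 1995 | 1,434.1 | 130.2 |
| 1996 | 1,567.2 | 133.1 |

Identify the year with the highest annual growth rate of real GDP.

1993: real = 1359.1/1.213 = 1120.45; growth vs 1992 (1101.03) = 1.76%.
1994: real = 1477.7/1.308 = 1129.74; growth vs 1993 (1120.45) = 0.83%.
1995: real = 1434.1/1.302 = 1101.46; growth vs 1994 (1129.74) = -2.50%.
1996: real = 1567.2/1.331 = 1177.46; growth vs 1995 (1101.46) = 6.90%.

1996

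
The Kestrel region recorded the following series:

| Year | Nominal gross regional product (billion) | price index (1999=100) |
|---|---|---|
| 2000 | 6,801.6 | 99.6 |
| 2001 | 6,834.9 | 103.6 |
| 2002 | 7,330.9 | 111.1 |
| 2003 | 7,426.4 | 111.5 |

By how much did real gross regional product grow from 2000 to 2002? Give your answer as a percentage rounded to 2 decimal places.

Real gross regional product 2000 = 6801.6/0.996 = 6828.92.
Real gross regional product 2002 = 7330.9/1.111 = 6598.47.
Change = 6598.47/6828.92 − 1 = -0.0337.

-3.37%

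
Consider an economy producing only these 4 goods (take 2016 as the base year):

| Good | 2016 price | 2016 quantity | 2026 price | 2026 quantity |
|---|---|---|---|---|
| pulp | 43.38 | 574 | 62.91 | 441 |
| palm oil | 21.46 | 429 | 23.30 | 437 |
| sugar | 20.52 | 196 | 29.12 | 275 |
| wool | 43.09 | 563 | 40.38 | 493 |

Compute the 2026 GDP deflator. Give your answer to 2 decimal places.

Nominal GDP 2026 = 62.91·441 + 23.30·437 + 29.12·275 + 40.38·493 = 65840.75.
Real GDP 2026 (at 2016 prices) = 43.38·441 + 21.46·437 + 20.52·275 + 43.09·493 = 55394.97.
Deflator = Nominal/Real × 100 = 65840.75/55394.97 × 100 = 118.857.

118.86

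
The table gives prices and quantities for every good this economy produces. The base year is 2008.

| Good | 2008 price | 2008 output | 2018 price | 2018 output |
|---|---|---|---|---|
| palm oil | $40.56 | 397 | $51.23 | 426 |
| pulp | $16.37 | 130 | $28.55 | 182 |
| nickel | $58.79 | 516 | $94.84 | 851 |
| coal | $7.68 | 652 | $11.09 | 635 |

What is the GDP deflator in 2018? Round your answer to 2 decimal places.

152.69

Nominal GDP 2018 = 51.23·426 + 28.55·182 + 94.84·851 + 11.09·635 = 114771.07.
Real GDP 2018 (at 2008 prices) = 40.56·426 + 16.37·182 + 58.79·851 + 7.68·635 = 75164.99.
Deflator = Nominal/Real × 100 = 114771.07/75164.99 × 100 = 152.692.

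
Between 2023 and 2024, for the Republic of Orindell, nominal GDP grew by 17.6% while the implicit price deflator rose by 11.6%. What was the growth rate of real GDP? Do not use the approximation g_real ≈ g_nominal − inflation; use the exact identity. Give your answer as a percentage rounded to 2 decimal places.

5.38%

(1 + g_nom) = (1 + g_real)(1 + π), so g_real = 1.1760 / 1.1160 − 1 = 0.05376.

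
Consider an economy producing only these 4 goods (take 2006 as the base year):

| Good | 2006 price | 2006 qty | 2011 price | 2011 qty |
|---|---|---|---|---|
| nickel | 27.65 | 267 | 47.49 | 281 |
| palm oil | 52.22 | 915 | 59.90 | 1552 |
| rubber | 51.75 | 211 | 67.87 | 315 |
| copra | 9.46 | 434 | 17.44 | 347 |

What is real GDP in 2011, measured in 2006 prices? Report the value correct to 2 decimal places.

Real GDP 2011 = Σ (p_2006 × q_2011) = 27.65·281 + 52.22·1552 + 51.75·315 + 9.46·347 = 108398.96.

108398.96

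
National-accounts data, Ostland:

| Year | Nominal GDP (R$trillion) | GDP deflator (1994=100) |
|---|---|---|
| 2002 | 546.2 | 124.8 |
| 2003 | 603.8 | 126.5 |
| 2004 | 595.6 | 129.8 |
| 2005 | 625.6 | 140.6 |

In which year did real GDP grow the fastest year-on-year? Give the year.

2003: real = 603.8/1.265 = 477.31; growth vs 2002 (437.66) = 9.06%.
2004: real = 595.6/1.298 = 458.86; growth vs 2003 (477.31) = -3.87%.
2005: real = 625.6/1.406 = 444.95; growth vs 2004 (458.86) = -3.03%.

2003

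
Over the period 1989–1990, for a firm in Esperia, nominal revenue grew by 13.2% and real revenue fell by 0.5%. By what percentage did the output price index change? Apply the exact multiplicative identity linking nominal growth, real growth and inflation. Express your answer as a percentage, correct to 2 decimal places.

(1 + g_nom) = (1 + g_real)(1 + π), so π = 1.1320 / 0.9950 − 1 = 0.13769.

13.77%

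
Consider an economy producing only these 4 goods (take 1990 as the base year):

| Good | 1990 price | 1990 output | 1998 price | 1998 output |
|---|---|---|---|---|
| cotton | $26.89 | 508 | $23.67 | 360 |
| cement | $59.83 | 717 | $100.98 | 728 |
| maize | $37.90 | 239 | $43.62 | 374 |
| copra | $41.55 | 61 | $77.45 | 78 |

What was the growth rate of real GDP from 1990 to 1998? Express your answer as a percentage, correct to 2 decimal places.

Real GDP 1990 = Nominal GDP 1990 = 26.89·508 + 59.83·717 + 37.90·239 + 41.55·61 = 68150.88.
Real GDP 1998 (at 1990 prices) = 26.89·360 + 59.83·728 + 37.90·374 + 41.55·78 = 70652.14.
Real growth = 70652.14/68150.88 − 1 = 0.0367.

3.67%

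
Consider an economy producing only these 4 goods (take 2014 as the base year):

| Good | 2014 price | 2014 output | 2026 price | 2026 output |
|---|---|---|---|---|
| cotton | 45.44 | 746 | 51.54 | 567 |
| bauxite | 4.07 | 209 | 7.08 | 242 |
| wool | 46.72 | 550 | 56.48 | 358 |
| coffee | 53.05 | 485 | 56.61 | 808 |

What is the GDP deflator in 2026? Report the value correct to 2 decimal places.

Nominal GDP 2026 = 51.54·567 + 7.08·242 + 56.48·358 + 56.61·808 = 96897.26.
Real GDP 2026 (at 2014 prices) = 45.44·567 + 4.07·242 + 46.72·358 + 53.05·808 = 86339.58.
Deflator = Nominal/Real × 100 = 96897.26/86339.58 × 100 = 112.228.

112.23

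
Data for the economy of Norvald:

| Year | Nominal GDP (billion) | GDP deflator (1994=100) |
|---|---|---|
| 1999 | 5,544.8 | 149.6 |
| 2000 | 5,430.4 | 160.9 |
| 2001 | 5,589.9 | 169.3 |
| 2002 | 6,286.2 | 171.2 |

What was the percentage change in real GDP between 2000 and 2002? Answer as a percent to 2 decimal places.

Real GDP 2000 = 5430.4/1.609 = 3375.02.
Real GDP 2002 = 6286.2/1.712 = 3671.85.
Change = 3671.85/3375.02 − 1 = 0.0879.

8.79%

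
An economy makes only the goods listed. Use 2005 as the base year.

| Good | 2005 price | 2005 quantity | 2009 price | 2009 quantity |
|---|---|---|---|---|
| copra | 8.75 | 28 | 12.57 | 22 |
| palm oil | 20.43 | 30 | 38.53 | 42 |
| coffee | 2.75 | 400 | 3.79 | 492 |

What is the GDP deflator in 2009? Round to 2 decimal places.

156.41

Nominal GDP 2009 = 12.57·22 + 38.53·42 + 3.79·492 = 3759.48.
Real GDP 2009 (at 2005 prices) = 8.75·22 + 20.43·42 + 2.75·492 = 2403.56.
Deflator = Nominal/Real × 100 = 3759.48/2403.56 × 100 = 156.413.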